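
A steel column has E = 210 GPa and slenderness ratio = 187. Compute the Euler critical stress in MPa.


sigma_cr = pi^2 * E / lambda^2
= 9.8696 * 210000.0 / 187^2
= 9.8696 * 210000.0 / 34969
= 59.2701 MPa

59.2701 MPa


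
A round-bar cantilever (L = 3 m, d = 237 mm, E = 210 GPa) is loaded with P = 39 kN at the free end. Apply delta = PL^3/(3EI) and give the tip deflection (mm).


I = pi * d^4 / 64 = pi * 237^4 / 64 = 154868568.04 mm^4
L = 3000.0 mm, P = 39000.0 N, E = 210000.0 MPa
delta = P * L^3 / (3 * E * I)
= 39000.0 * 3000.0^3 / (3 * 210000.0 * 154868568.04)
= 10.7926 mm

10.7926 mm


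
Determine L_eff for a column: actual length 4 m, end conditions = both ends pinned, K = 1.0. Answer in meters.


L_eff = K * L
= 1.0 * 4
= 4.0 m

4.0 m


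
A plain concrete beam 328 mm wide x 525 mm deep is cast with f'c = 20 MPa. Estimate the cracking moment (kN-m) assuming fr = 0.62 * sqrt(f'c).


fr = 0.62 * sqrt(20) = 0.62 * 4.4721 = 2.7727 MPa
I = 328 * 525^3 / 12 = 3955218750.0 mm^4
y_t = 262.5 mm
M_cr = fr * I / y_t = 2.7727 * 3955218750.0 / 262.5 N-mm
= 41.778 kN-m

41.778 kN-m


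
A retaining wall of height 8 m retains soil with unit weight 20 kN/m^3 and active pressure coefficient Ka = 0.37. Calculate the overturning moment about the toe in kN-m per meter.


Pa = 0.5 * Ka * gamma * H^2
= 0.5 * 0.37 * 20 * 8^2
= 236.8 kN/m
Arm = H / 3 = 8 / 3 = 2.6667 m
Mo = Pa * arm = Pa * H / 3 = 236.8 * 8 / 3 = 631.4667 kN-m/m

631.4667 kN-m/m


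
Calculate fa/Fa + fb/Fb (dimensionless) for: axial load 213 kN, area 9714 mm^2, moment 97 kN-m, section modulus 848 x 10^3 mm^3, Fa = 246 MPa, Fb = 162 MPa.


f_a = P / A = 213000.0 / 9714 = 21.9271 MPa
f_b = M / S = 97000000.0 / 848000.0 = 114.3868 MPa
Ratio = f_a / Fa + f_b / Fb
= 21.9271 / 246 + 114.3868 / 162
= 0.7952 (dimensionless)

0.7952 (dimensionless)


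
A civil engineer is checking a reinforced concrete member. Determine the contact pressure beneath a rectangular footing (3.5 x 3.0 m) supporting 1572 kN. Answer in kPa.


A = 3.5 * 3.0 = 10.5 m^2
q = P / A = 1572 / 10.5
= 149.7143 kPa

149.7143 kPa


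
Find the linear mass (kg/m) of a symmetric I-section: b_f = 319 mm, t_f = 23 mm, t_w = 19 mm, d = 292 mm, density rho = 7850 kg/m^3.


A_flanges = 2 * 319 * 23 = 14674 mm^2
A_web = (292 - 2 * 23) * 19 = 4674 mm^2
A_total = 14674 + 4674 = 19348 mm^2 = 0.019348 m^2
Weight = rho * A = 7850 * 0.019348 = 151.8818 kg/m

151.8818 kg/m


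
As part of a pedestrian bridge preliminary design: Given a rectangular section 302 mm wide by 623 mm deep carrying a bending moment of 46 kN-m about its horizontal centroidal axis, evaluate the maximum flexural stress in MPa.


I = b * h^3 / 12 = 302 * 623^3 / 12 = 6085409902.83 mm^4
y = h / 2 = 623 / 2 = 311.5 mm
M = 46 kN-m = 46000000.0 N-mm
sigma = M * y / I = 46000000.0 * 311.5 / 6085409902.83
= 2.35 MPa

2.35 MPa


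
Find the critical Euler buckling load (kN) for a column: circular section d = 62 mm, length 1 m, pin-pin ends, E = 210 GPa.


I = pi * d^4 / 64 = 725331.7 mm^4
L = 1000.0 mm
P_cr = pi^2 * E * I / L^2
= 9.8696 * 210000.0 * 725331.7 / 1000.0^2
= 1503334.75 N = 1503.3348 kN

1503.3348 kN


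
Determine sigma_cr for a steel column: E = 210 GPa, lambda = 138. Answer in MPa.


sigma_cr = pi^2 * E / lambda^2
= 9.8696 * 210000.0 / 138^2
= 9.8696 * 210000.0 / 19044
= 108.8331 MPa

108.8331 MPa


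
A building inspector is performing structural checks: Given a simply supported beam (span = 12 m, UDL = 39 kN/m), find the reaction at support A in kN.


Total load = w * L = 39 * 12 = 468 kN
By symmetry, each reaction R = total / 2 = 468 / 2 = 234.0 kN

234.0 kN


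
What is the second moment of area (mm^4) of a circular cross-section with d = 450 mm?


r = d / 2 = 450 / 2 = 225.0 mm
I = pi * r^4 / 4 = pi * 225.0^4 / 4
= 2012889589.86 mm^4

2012889589.86 mm^4


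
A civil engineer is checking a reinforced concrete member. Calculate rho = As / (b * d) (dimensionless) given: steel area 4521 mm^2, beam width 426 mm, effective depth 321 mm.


rho = As / (b * d)
= 4521 / (426 * 321)
= 4521 / 136746
= 0.033061 (dimensionless)

0.033061 (dimensionless)


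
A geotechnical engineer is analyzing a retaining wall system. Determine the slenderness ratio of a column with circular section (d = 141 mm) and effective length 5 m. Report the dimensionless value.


Radius of gyration r = d / 4 = 141 / 4 = 35.25 mm
L_eff = 5000.0 mm
Slenderness ratio = L / r = 5000.0 / 35.25 = 141.84 (dimensionless)

141.84 (dimensionless)


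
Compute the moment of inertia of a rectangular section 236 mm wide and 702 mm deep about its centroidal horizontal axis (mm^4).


I = b * h^3 / 12
= 236 * 702^3 / 12
= 236 * 345948408 / 12
= 6803652024.0 mm^4

6803652024.0 mm^4


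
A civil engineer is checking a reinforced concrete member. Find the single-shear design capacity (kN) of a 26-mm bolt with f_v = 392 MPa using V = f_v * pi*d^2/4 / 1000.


A = pi * d^2 / 4 = pi * 26^2 / 4 = 530.9292 mm^2
V = f_v * A / 1000 = 392 * 530.9292 / 1000
= 208.1242 kN

208.1242 kN


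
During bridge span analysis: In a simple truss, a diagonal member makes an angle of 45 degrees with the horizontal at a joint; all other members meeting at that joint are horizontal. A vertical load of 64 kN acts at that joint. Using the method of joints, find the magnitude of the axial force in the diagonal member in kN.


At the joint, only the diagonal has a vertical component, so vertical equilibrium gives:
F * sin(45) = 64
F = 64 / sin(45)
= 64 / 0.707107
= 90.51 kN

90.51 kN


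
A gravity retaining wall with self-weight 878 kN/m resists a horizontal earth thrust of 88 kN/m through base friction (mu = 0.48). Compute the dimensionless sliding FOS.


Resisting force = mu * W = 0.48 * 878 = 421.44 kN/m
FOS = Resisting / Driving = 421.44 / 88
= 4.7891 (dimensionless)

4.7891 (dimensionless)


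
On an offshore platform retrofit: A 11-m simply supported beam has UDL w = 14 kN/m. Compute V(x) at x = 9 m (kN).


R_A = w * L / 2 = 14 * 11 / 2 = 77.0 kN
V(x) = R_A - w * x = 77.0 - 14 * 9
= -49.0 kN

-49.0 kN


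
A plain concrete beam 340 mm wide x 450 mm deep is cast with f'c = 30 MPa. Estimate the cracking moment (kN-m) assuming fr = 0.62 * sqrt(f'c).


fr = 0.62 * sqrt(30) = 0.62 * 5.4772 = 3.3959 MPa
I = 340 * 450^3 / 12 = 2581875000.0 mm^4
y_t = 225.0 mm
M_cr = fr * I / y_t = 3.3959 * 2581875000.0 / 225.0 N-mm
= 38.9677 kN-m

38.9677 kN-m


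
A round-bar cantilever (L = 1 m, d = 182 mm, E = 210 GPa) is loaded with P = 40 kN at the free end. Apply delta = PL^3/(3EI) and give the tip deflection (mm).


I = pi * d^4 / 64 = pi * 182^4 / 64 = 53858648.42 mm^4
L = 1000.0 mm, P = 40000.0 N, E = 210000.0 MPa
delta = P * L^3 / (3 * E * I)
= 40000.0 * 1000.0^3 / (3 * 210000.0 * 53858648.42)
= 1.1789 mm

1.1789 mm


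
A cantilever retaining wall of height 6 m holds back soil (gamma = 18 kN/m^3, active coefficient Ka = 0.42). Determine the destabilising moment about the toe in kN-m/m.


Pa = 0.5 * Ka * gamma * H^2
= 0.5 * 0.42 * 18 * 6^2
= 136.08 kN/m
Arm = H / 3 = 6 / 3 = 2.0 m
Mo = Pa * arm = Pa * H / 3 = 136.08 * 6 / 3 = 272.16 kN-m/m

272.16 kN-m/m


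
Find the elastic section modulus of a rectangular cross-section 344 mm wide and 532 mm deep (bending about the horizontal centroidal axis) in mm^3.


S = b * h^2 / 6
= 344 * 532^2 / 6
= 344 * 283024 / 6
= 16226709.33 mm^3

16226709.33 mm^3


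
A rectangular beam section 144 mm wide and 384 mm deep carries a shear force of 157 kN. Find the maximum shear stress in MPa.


A = b * h = 144 * 384 = 55296 mm^2
V = 157 kN = 157000.0 N
tau_max = 1.5 * V / A = 1.5 * 157000.0 / 55296
= 4.2589 MPa

4.2589 MPa


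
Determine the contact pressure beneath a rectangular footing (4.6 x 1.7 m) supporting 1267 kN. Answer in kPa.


A = 4.6 * 1.7 = 7.82 m^2
q = P / A = 1267 / 7.82
= 162.0205 kPa

162.0205 kPa


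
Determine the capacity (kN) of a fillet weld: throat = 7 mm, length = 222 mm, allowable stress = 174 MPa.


Strength = throat * length * allowable stress
= 7 * 222 * 174 N
= 270396 N
= 270.4 kN

270.4 kN


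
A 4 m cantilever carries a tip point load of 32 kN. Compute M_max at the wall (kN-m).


For a cantilever with a point load at the free end:
M_max = P * L = 32 * 4 = 128 kN-m

128 kN-m


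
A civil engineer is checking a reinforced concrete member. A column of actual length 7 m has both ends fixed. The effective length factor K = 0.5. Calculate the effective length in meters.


L_eff = K * L
= 0.5 * 7
= 3.5 m

3.5 m


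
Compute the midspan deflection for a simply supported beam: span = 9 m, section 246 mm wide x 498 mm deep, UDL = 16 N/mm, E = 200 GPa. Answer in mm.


I = 246 * 498^3 / 12 = 2531872836.0 mm^4
L = 9000.0 mm, w = 16 N/mm, E = 200000.0 MPa
delta = 5 * w * L^4 / (384 * E * I)
= 5 * 16 * 9000.0^4 / (384 * 200000.0 * 2531872836.0)
= 2.6993 mm

2.6993 mm


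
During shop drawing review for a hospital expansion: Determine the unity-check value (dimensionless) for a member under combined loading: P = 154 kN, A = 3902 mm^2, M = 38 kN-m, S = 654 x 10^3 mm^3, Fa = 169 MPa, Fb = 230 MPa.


f_a = P / A = 154000.0 / 3902 = 39.4669 MPa
f_b = M / S = 38000000.0 / 654000.0 = 58.104 MPa
Ratio = f_a / Fa + f_b / Fb
= 39.4669 / 169 + 58.104 / 230
= 0.4862 (dimensionless)

0.4862 (dimensionless)


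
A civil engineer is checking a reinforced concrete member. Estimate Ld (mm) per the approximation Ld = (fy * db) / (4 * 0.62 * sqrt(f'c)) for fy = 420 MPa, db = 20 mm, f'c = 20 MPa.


Ld = (fy * db) / (4 * 0.62 * sqrt(f'c))
= (420 * 20) / (4 * 0.62 * sqrt(20))
= 8400 / 11.0909
= 757.38 mm

757.38 mm


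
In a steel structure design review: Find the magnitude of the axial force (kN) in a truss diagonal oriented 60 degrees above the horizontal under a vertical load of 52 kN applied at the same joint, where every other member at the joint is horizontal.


At the joint, only the diagonal has a vertical component, so vertical equilibrium gives:
F * sin(60) = 52
F = 52 / sin(60)
= 52 / 0.866025
= 60.04 kN

60.04 kN


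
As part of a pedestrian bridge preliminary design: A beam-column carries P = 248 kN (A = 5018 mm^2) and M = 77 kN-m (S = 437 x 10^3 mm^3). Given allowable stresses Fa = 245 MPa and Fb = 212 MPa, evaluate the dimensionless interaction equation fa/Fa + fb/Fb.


f_a = P / A = 248000.0 / 5018 = 49.4221 MPa
f_b = M / S = 77000000.0 / 437000.0 = 176.2014 MPa
Ratio = f_a / Fa + f_b / Fb
= 49.4221 / 245 + 176.2014 / 212
= 1.0329 (dimensionless)

1.0329 (dimensionless)


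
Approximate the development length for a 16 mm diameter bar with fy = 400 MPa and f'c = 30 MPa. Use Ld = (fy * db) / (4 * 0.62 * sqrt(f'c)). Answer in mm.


Ld = (fy * db) / (4 * 0.62 * sqrt(f'c))
= (400 * 16) / (4 * 0.62 * sqrt(30))
= 6400 / 13.5835
= 471.16 mm

471.16 mm


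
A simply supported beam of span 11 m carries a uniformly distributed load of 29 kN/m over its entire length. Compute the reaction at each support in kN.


Total load = w * L = 29 * 11 = 319 kN
By symmetry, each reaction R = total / 2 = 319 / 2 = 159.5 kN

159.5 kN


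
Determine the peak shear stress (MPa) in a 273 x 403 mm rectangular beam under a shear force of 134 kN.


A = b * h = 273 * 403 = 110019 mm^2
V = 134 kN = 134000.0 N
tau_max = 1.5 * V / A = 1.5 * 134000.0 / 110019
= 1.827 MPa

1.827 MPa


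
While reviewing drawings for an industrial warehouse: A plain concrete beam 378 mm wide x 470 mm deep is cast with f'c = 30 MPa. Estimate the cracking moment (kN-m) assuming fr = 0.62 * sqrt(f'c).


fr = 0.62 * sqrt(30) = 0.62 * 5.4772 = 3.3959 MPa
I = 378 * 470^3 / 12 = 3270424500.0 mm^4
y_t = 235.0 mm
M_cr = fr * I / y_t = 3.3959 * 3270424500.0 / 235.0 N-mm
= 47.2594 kN-m

47.2594 kN-m


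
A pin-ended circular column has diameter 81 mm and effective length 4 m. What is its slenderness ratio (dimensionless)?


Radius of gyration r = d / 4 = 81 / 4 = 20.25 mm
L_eff = 4000.0 mm
Slenderness ratio = L / r = 4000.0 / 20.25 = 197.53 (dimensionless)

197.53 (dimensionless)


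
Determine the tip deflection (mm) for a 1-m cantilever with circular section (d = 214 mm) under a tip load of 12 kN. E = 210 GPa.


I = pi * d^4 / 64 = pi * 214^4 / 64 = 102949677.88 mm^4
L = 1000.0 mm, P = 12000.0 N, E = 210000.0 MPa
delta = P * L^3 / (3 * E * I)
= 12000.0 * 1000.0^3 / (3 * 210000.0 * 102949677.88)
= 0.185 mm

0.185 mm


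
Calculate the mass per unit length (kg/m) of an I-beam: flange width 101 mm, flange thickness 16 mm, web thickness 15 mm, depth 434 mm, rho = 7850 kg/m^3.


A_flanges = 2 * 101 * 16 = 3232 mm^2
A_web = (434 - 2 * 16) * 15 = 6030 mm^2
A_total = 3232 + 6030 = 9262 mm^2 = 0.009262 m^2
Weight = rho * A = 7850 * 0.009262 = 72.7067 kg/m

72.7067 kg/m


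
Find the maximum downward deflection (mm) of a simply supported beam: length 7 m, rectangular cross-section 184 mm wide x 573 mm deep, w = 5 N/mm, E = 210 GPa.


I = 184 * 573^3 / 12 = 2884698594.0 mm^4
L = 7000.0 mm, w = 5 N/mm, E = 210000.0 MPa
delta = 5 * w * L^4 / (384 * E * I)
= 5 * 5 * 7000.0^4 / (384 * 210000.0 * 2884698594.0)
= 0.258 mm

0.258 mm


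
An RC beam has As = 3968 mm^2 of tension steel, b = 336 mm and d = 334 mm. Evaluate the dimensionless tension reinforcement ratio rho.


rho = As / (b * d)
= 3968 / (336 * 334)
= 3968 / 112224
= 0.035358 (dimensionless)

0.035358 (dimensionless)


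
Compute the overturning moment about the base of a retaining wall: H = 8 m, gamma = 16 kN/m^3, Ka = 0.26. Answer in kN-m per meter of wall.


Pa = 0.5 * Ka * gamma * H^2
= 0.5 * 0.26 * 16 * 8^2
= 133.12 kN/m
Arm = H / 3 = 8 / 3 = 2.6667 m
Mo = Pa * arm = Pa * H / 3 = 133.12 * 8 / 3 = 354.9867 kN-m/m

354.9867 kN-m/m


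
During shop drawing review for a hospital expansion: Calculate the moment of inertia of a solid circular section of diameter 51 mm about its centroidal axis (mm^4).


r = d / 2 = 51 / 2 = 25.5 mm
I = pi * r^4 / 4 = pi * 25.5^4 / 4
= 332086.03 mm^4

332086.03 mm^4


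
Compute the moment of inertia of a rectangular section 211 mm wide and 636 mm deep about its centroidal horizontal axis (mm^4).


I = b * h^3 / 12
= 211 * 636^3 / 12
= 211 * 257259456 / 12
= 4523478768.0 mm^4

4523478768.0 mm^4


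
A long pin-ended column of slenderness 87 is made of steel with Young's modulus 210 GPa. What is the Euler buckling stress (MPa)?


sigma_cr = pi^2 * E / lambda^2
= 9.8696 * 210000.0 / 87^2
= 9.8696 * 210000.0 / 7569
= 273.8297 MPa

273.8297 MPa


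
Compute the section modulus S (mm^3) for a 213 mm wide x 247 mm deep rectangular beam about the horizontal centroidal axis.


S = b * h^2 / 6
= 213 * 247^2 / 6
= 213 * 61009 / 6
= 2165819.5 mm^3

2165819.5 mm^3


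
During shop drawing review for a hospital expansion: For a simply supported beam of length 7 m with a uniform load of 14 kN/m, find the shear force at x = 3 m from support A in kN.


R_A = w * L / 2 = 14 * 7 / 2 = 49.0 kN
V(x) = R_A - w * x = 49.0 - 14 * 3
= 7.0 kN

7.0 kN


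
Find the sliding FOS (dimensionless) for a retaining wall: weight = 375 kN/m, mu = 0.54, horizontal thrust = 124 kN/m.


Resisting force = mu * W = 0.54 * 375 = 202.5 kN/m
FOS = Resisting / Driving = 202.5 / 124
= 1.6331 (dimensionless)

1.6331 (dimensionless)


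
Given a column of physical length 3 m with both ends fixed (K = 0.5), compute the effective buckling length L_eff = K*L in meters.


L_eff = K * L
= 0.5 * 3
= 1.5 m

1.5 m


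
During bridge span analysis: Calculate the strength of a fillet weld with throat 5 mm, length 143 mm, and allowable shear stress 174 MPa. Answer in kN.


Strength = throat * length * allowable stress
= 5 * 143 * 174 N
= 124410 N
= 124.41 kN

124.41 kN


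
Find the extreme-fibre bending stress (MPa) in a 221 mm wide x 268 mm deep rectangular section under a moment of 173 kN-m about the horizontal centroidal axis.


I = b * h^3 / 12 = 221 * 268^3 / 12 = 354499322.67 mm^4
y = h / 2 = 268 / 2 = 134.0 mm
M = 173 kN-m = 173000000.0 N-mm
sigma = M * y / I = 173000000.0 * 134.0 / 354499322.67
= 65.39 MPa

65.39 MPa


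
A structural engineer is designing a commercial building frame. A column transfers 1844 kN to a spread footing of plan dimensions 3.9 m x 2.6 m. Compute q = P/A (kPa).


A = 3.9 * 2.6 = 10.14 m^2
q = P / A = 1844 / 10.14
= 181.854 kPa

181.854 kPa


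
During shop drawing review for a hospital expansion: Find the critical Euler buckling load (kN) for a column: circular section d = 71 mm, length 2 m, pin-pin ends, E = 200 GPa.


I = pi * d^4 / 64 = 1247392.97 mm^4
L = 2000.0 mm
P_cr = pi^2 * E * I / L^2
= 9.8696 * 200000.0 * 1247392.97 / 2000.0^2
= 615563.76 N = 615.5638 kN

615.5638 kN


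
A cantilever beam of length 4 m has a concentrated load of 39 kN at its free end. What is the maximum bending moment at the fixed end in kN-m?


For a cantilever with a point load at the free end:
M_max = P * L = 39 * 4 = 156 kN-m

156 kN-m


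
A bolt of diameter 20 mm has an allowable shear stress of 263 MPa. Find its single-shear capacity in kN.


A = pi * d^2 / 4 = pi * 20^2 / 4 = 314.1593 mm^2
V = f_v * A / 1000 = 263 * 314.1593 / 1000
= 82.6239 kN

82.6239 kN


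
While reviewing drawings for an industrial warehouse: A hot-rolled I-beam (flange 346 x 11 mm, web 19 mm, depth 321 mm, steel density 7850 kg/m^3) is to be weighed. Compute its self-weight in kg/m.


A_flanges = 2 * 346 * 11 = 7612 mm^2
A_web = (321 - 2 * 11) * 19 = 5681 mm^2
A_total = 7612 + 5681 = 13293 mm^2 = 0.013293 m^2
Weight = rho * A = 7850 * 0.013293 = 104.35 kg/m

104.35 kg/m


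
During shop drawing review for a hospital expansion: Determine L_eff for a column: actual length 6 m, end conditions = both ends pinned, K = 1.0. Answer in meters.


L_eff = K * L
= 1.0 * 6
= 6.0 m

6.0 m


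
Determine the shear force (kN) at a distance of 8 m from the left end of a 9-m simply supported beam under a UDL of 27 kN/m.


R_A = w * L / 2 = 27 * 9 / 2 = 121.5 kN
V(x) = R_A - w * x = 121.5 - 27 * 8
= -94.5 kN

-94.5 kN


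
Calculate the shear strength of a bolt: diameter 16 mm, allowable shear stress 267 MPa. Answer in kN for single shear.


A = pi * d^2 / 4 = pi * 16^2 / 4 = 201.0619 mm^2
V = f_v * A / 1000 = 267 * 201.0619 / 1000
= 53.6835 kN

53.6835 kN


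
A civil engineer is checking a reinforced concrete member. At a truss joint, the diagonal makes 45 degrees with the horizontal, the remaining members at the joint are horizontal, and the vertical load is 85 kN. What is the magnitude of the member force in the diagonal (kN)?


At the joint, only the diagonal has a vertical component, so vertical equilibrium gives:
F * sin(45) = 85
F = 85 / sin(45)
= 85 / 0.707107
= 120.21 kN

120.21 kN


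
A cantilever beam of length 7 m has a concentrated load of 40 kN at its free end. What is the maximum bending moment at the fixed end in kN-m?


For a cantilever with a point load at the free end:
M_max = P * L = 40 * 7 = 280 kN-m

280 kN-m


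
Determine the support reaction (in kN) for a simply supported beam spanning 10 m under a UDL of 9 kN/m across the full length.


Total load = w * L = 9 * 10 = 90 kN
By symmetry, each reaction R = total / 2 = 90 / 2 = 45.0 kN

45.0 kN


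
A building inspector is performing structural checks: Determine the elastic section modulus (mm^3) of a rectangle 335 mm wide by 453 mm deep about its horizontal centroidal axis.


S = b * h^2 / 6
= 335 * 453^2 / 6
= 335 * 205209 / 6
= 11457502.5 mm^3

11457502.5 mm^3


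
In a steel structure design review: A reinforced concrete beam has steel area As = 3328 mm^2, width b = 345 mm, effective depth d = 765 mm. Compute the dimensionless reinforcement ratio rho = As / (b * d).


rho = As / (b * d)
= 3328 / (345 * 765)
= 3328 / 263925
= 0.01261 (dimensionless)

0.01261 (dimensionless)


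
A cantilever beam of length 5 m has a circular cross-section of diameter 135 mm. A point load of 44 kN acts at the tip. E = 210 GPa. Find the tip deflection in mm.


I = pi * d^4 / 64 = pi * 135^4 / 64 = 16304405.68 mm^4
L = 5000.0 mm, P = 44000.0 N, E = 210000.0 MPa
delta = P * L^3 / (3 * E * I)
= 44000.0 * 5000.0^3 / (3 * 210000.0 * 16304405.68)
= 535.4478 mm

535.4478 mm


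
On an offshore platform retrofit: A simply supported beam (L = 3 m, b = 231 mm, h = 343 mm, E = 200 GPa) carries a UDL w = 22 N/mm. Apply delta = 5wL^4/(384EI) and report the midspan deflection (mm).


I = 231 * 343^3 / 12 = 776806934.75 mm^4
L = 3000.0 mm, w = 22 N/mm, E = 200000.0 MPa
delta = 5 * w * L^4 / (384 * E * I)
= 5 * 22 * 3000.0^4 / (384 * 200000.0 * 776806934.75)
= 0.1493 mm

0.1493 mm


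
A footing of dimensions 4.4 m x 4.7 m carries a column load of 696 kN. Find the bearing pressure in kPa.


A = 4.4 * 4.7 = 20.68 m^2
q = P / A = 696 / 20.68
= 33.6557 kPa

33.6557 kPa


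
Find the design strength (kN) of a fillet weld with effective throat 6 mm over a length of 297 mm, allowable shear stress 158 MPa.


Strength = throat * length * allowable stress
= 6 * 297 * 158 N
= 281556 N
= 281.56 kN

281.56 kN


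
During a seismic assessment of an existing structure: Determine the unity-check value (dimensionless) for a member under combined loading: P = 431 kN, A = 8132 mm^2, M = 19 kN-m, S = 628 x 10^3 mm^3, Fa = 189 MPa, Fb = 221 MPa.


f_a = P / A = 431000.0 / 8132 = 53.0005 MPa
f_b = M / S = 19000000.0 / 628000.0 = 30.2548 MPa
Ratio = f_a / Fa + f_b / Fb
= 53.0005 / 189 + 30.2548 / 221
= 0.4173 (dimensionless)

0.4173 (dimensionless)


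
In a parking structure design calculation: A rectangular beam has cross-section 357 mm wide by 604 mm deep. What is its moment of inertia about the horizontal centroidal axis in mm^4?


I = b * h^3 / 12
= 357 * 604^3 / 12
= 357 * 220348864 / 12
= 6555378704.0 mm^4

6555378704.0 mm^4


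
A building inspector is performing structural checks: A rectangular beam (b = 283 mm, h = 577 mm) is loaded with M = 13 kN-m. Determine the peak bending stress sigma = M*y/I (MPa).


I = b * h^3 / 12 = 283 * 577^3 / 12 = 4530359111.58 mm^4
y = h / 2 = 577 / 2 = 288.5 mm
M = 13 kN-m = 13000000.0 N-mm
sigma = M * y / I = 13000000.0 * 288.5 / 4530359111.58
= 0.83 MPa

0.83 MPa


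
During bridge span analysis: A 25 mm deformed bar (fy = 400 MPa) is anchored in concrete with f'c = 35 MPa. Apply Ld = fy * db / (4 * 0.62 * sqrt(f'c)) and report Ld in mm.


Ld = (fy * db) / (4 * 0.62 * sqrt(f'c))
= (400 * 25) / (4 * 0.62 * sqrt(35))
= 10000 / 14.6719
= 681.58 mm

681.58 mm


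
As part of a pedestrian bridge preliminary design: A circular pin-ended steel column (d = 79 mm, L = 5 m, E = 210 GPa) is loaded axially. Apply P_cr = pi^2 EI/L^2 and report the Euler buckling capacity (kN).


I = pi * d^4 / 64 = 1911957.63 mm^4
L = 5000.0 mm
P_cr = pi^2 * E * I / L^2
= 9.8696 * 210000.0 * 1911957.63 / 5000.0^2
= 158510.23 N = 158.5102 kN

158.5102 kN


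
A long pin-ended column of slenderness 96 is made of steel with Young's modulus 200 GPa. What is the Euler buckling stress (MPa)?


sigma_cr = pi^2 * E / lambda^2
= 9.8696 * 200000.0 / 96^2
= 9.8696 * 200000.0 / 9216
= 214.1841 MPa

214.1841 MPa


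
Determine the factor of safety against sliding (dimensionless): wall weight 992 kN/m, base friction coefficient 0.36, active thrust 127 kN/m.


Resisting force = mu * W = 0.36 * 992 = 357.12 kN/m
FOS = Resisting / Driving = 357.12 / 127
= 2.812 (dimensionless)

2.812 (dimensionless)


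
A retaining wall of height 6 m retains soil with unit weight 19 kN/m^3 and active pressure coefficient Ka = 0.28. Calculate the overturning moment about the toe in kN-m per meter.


Pa = 0.5 * Ka * gamma * H^2
= 0.5 * 0.28 * 19 * 6^2
= 95.76 kN/m
Arm = H / 3 = 6 / 3 = 2.0 m
Mo = Pa * arm = Pa * H / 3 = 95.76 * 6 / 3 = 191.52 kN-m/m

191.52 kN-m/m


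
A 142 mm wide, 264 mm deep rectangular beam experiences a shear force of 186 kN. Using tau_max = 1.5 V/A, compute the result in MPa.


A = b * h = 142 * 264 = 37488 mm^2
V = 186 kN = 186000.0 N
tau_max = 1.5 * V / A = 1.5 * 186000.0 / 37488
= 7.4424 MPa

7.4424 MPa


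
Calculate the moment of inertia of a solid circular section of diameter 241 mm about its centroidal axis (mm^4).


r = d / 2 = 241 / 2 = 120.5 mm
I = pi * r^4 / 4 = pi * 120.5^4 / 4
= 165591510.99 mm^4

165591510.99 mm^4


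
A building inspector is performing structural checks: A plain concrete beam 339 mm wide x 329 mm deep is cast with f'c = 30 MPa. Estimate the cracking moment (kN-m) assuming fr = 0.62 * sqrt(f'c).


fr = 0.62 * sqrt(30) = 0.62 * 5.4772 = 3.3959 MPa
I = 339 * 329^3 / 12 = 1006018914.25 mm^4
y_t = 164.5 mm
M_cr = fr * I / y_t = 3.3959 * 1006018914.25 / 164.5 N-mm
= 20.7679 kN-m

20.7679 kN-m


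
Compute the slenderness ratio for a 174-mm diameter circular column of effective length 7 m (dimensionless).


Radius of gyration r = d / 4 = 174 / 4 = 43.5 mm
L_eff = 7000.0 mm
Slenderness ratio = L / r = 7000.0 / 43.5 = 160.92 (dimensionless)

160.92 (dimensionless)


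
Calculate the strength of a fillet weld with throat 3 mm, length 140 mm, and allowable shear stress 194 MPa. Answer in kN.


Strength = throat * length * allowable stress
= 3 * 140 * 194 N
= 81480 N
= 81.48 kN

81.48 kN


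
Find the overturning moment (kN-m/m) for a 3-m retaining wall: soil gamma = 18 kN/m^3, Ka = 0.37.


Pa = 0.5 * Ka * gamma * H^2
= 0.5 * 0.37 * 18 * 3^2
= 29.97 kN/m
Arm = H / 3 = 3 / 3 = 1.0 m
Mo = Pa * arm = Pa * H / 3 = 29.97 * 3 / 3 = 29.97 kN-m/m

29.97 kN-m/m


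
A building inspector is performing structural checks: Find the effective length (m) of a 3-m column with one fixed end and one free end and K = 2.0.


L_eff = K * L
= 2.0 * 3
= 6.0 m

6.0 m


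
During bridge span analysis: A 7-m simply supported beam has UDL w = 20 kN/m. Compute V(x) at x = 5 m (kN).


R_A = w * L / 2 = 20 * 7 / 2 = 70.0 kN
V(x) = R_A - w * x = 70.0 - 20 * 5
= -30.0 kN

-30.0 kN


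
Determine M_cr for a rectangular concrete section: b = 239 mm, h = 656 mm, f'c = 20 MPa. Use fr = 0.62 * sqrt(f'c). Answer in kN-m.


fr = 0.62 * sqrt(20) = 0.62 * 4.4721 = 2.7727 MPa
I = 239 * 656^3 / 12 = 5622483285.33 mm^4
y_t = 328.0 mm
M_cr = fr * I / y_t = 2.7727 * 5622483285.33 / 328.0 N-mm
= 47.5293 kN-m

47.5293 kN-m


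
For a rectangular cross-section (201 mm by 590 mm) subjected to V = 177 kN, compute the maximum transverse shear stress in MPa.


A = b * h = 201 * 590 = 118590 mm^2
V = 177 kN = 177000.0 N
tau_max = 1.5 * V / A = 1.5 * 177000.0 / 118590
= 2.2388 MPa

2.2388 MPa


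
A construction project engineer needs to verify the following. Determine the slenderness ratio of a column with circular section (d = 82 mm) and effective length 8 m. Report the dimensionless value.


Radius of gyration r = d / 4 = 82 / 4 = 20.5 mm
L_eff = 8000.0 mm
Slenderness ratio = L / r = 8000.0 / 20.5 = 390.24 (dimensionless)

390.24 (dimensionless)


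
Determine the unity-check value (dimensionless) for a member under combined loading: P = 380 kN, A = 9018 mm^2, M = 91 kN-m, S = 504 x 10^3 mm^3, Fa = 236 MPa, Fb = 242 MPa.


f_a = P / A = 380000.0 / 9018 = 42.1379 MPa
f_b = M / S = 91000000.0 / 504000.0 = 180.5556 MPa
Ratio = f_a / Fa + f_b / Fb
= 42.1379 / 236 + 180.5556 / 242
= 0.9246 (dimensionless)

0.9246 (dimensionless)


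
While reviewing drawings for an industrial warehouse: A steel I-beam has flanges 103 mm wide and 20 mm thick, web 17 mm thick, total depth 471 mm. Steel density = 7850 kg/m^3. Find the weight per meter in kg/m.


A_flanges = 2 * 103 * 20 = 4120 mm^2
A_web = (471 - 2 * 20) * 17 = 7327 mm^2
A_total = 4120 + 7327 = 11447 mm^2 = 0.011447 m^2
Weight = rho * A = 7850 * 0.011447 = 89.8589 kg/m

89.8589 kg/m


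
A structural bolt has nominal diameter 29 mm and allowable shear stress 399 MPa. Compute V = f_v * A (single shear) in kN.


A = pi * d^2 / 4 = pi * 29^2 / 4 = 660.5199 mm^2
V = f_v * A / 1000 = 399 * 660.5199 / 1000
= 263.5474 kN

263.5474 kN


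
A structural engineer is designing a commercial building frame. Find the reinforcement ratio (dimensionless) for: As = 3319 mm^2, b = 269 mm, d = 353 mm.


rho = As / (b * d)
= 3319 / (269 * 353)
= 3319 / 94957
= 0.034953 (dimensionless)

0.034953 (dimensionless)


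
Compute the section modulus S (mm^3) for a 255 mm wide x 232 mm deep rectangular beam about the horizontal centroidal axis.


S = b * h^2 / 6
= 255 * 232^2 / 6
= 255 * 53824 / 6
= 2287520.0 mm^3

2287520.0 mm^3


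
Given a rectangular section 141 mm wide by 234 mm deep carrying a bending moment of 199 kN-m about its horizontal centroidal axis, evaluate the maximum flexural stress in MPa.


I = b * h^3 / 12 = 141 * 234^3 / 12 = 150551622.0 mm^4
y = h / 2 = 234 / 2 = 117.0 mm
M = 199 kN-m = 199000000.0 N-mm
sigma = M * y / I = 199000000.0 * 117.0 / 150551622.0
= 154.65 MPa

154.65 MPa


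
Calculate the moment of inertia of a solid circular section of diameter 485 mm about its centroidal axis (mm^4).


r = d / 2 = 485 / 2 = 242.5 mm
I = pi * r^4 / 4 = pi * 242.5^4 / 4
= 2716044324.39 mm^4

2716044324.39 mm^4


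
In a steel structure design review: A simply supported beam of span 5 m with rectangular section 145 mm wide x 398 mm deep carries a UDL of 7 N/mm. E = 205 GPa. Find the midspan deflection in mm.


I = 145 * 398^3 / 12 = 761791236.67 mm^4
L = 5000.0 mm, w = 7 N/mm, E = 205000.0 MPa
delta = 5 * w * L^4 / (384 * E * I)
= 5 * 7 * 5000.0^4 / (384 * 205000.0 * 761791236.67)
= 0.3648 mm

0.3648 mm


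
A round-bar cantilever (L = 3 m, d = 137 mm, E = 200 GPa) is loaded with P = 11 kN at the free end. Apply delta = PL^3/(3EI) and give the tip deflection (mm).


I = pi * d^4 / 64 = pi * 137^4 / 64 = 17292276.35 mm^4
L = 3000.0 mm, P = 11000.0 N, E = 200000.0 MPa
delta = P * L^3 / (3 * E * I)
= 11000.0 * 3000.0^3 / (3 * 200000.0 * 17292276.35)
= 28.6255 mm

28.6255 mm


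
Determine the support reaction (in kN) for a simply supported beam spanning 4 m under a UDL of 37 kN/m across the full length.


Total load = w * L = 37 * 4 = 148 kN
By symmetry, each reaction R = total / 2 = 148 / 2 = 74.0 kN

74.0 kN


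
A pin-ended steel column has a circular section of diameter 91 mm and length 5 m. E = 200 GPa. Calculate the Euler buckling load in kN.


I = pi * d^4 / 64 = 3366165.53 mm^4
L = 5000.0 mm
P_cr = pi^2 * E * I / L^2
= 9.8696 * 200000.0 * 3366165.53 / 5000.0^2
= 265781.78 N = 265.7818 kN

265.7818 kN


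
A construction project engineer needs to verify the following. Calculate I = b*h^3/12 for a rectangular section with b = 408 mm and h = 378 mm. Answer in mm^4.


I = b * h^3 / 12
= 408 * 378^3 / 12
= 408 * 54010152 / 12
= 1836345168.0 mm^4

1836345168.0 mm^4


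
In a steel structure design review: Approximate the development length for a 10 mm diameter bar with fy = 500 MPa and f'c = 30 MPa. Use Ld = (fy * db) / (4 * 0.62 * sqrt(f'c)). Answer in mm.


Ld = (fy * db) / (4 * 0.62 * sqrt(f'c))
= (500 * 10) / (4 * 0.62 * sqrt(30))
= 5000 / 13.5835
= 368.09 mm

368.09 mm


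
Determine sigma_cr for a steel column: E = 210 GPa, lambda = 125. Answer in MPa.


sigma_cr = pi^2 * E / lambda^2
= 9.8696 * 210000.0 / 125^2
= 9.8696 * 210000.0 / 15625
= 132.6475 MPa

132.6475 MPa


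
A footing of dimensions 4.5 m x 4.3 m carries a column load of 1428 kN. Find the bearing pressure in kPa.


A = 4.5 * 4.3 = 19.35 m^2
q = P / A = 1428 / 19.35
= 73.7984 kPa

73.7984 kPa


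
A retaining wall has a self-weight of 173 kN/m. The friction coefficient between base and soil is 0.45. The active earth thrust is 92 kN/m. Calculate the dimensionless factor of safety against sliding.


Resisting force = mu * W = 0.45 * 173 = 77.85 kN/m
FOS = Resisting / Driving = 77.85 / 92
= 0.8462 (dimensionless)

0.8462 (dimensionless)


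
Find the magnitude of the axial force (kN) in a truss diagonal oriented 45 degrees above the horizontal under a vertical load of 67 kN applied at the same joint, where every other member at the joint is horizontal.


At the joint, only the diagonal has a vertical component, so vertical equilibrium gives:
F * sin(45) = 67
F = 67 / sin(45)
= 67 / 0.707107
= 94.75 kN

94.75 kN


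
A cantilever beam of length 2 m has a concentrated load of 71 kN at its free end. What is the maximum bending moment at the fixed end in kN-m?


For a cantilever with a point load at the free end:
M_max = P * L = 71 * 2 = 142 kN-m

142 kN-m


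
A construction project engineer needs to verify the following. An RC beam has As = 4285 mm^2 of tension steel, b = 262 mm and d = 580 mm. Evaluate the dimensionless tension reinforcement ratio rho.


rho = As / (b * d)
= 4285 / (262 * 580)
= 4285 / 151960
= 0.028198 (dimensionless)

0.028198 (dimensionless)


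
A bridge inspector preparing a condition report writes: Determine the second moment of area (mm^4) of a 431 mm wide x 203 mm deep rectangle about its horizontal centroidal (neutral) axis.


I = b * h^3 / 12
= 431 * 203^3 / 12
= 431 * 8365427 / 12
= 300458253.08 mm^4

300458253.08 mm^4


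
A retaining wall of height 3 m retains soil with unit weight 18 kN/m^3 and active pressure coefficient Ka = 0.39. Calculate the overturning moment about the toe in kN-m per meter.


Pa = 0.5 * Ka * gamma * H^2
= 0.5 * 0.39 * 18 * 3^2
= 31.59 kN/m
Arm = H / 3 = 3 / 3 = 1.0 m
Mo = Pa * arm = Pa * H / 3 = 31.59 * 3 / 3 = 31.59 kN-m/m

31.59 kN-m/m


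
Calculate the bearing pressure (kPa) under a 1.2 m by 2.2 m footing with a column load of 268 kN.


A = 1.2 * 2.2 = 2.64 m^2
q = P / A = 268 / 2.64
= 101.5152 kPa

101.5152 kPa


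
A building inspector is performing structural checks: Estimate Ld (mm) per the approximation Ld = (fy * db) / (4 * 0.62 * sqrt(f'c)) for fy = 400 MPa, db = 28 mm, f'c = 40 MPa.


Ld = (fy * db) / (4 * 0.62 * sqrt(f'c))
= (400 * 28) / (4 * 0.62 * sqrt(40))
= 11200 / 15.6849
= 714.06 mm

714.06 mm


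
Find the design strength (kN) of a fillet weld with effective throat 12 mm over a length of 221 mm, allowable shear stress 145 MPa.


Strength = throat * length * allowable stress
= 12 * 221 * 145 N
= 384540 N
= 384.54 kN

384.54 kN


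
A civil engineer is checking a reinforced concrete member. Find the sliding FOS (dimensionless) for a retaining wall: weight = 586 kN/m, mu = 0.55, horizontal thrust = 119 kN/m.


Resisting force = mu * W = 0.55 * 586 = 322.3 kN/m
FOS = Resisting / Driving = 322.3 / 119
= 2.7084 (dimensionless)

2.7084 (dimensionless)


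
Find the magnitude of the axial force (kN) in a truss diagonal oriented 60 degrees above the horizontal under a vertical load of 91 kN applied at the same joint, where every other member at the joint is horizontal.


At the joint, only the diagonal has a vertical component, so vertical equilibrium gives:
F * sin(60) = 91
F = 91 / sin(60)
= 91 / 0.866025
= 105.08 kN

105.08 kN


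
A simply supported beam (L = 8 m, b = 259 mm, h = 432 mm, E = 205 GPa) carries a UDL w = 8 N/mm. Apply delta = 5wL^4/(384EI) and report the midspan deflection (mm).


I = 259 * 432^3 / 12 = 1740082176.0 mm^4
L = 8000.0 mm, w = 8 N/mm, E = 205000.0 MPa
delta = 5 * w * L^4 / (384 * E * I)
= 5 * 8 * 8000.0^4 / (384 * 205000.0 * 1740082176.0)
= 1.1961 mm

1.1961 mm


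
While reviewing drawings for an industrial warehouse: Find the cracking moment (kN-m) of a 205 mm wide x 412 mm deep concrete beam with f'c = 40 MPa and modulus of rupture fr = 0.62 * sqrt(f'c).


fr = 0.62 * sqrt(40) = 0.62 * 6.3246 = 3.9212 MPa
I = 205 * 412^3 / 12 = 1194714853.33 mm^4
y_t = 206.0 mm
M_cr = fr * I / y_t = 3.9212 * 1194714853.33 / 206.0 N-mm
= 22.7415 kN-m

22.7415 kN-m


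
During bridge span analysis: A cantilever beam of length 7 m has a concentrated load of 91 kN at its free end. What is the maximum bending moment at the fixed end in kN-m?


For a cantilever with a point load at the free end:
M_max = P * L = 91 * 7 = 637 kN-m

637 kN-m


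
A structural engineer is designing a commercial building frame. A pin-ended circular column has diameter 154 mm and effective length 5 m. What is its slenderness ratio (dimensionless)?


Radius of gyration r = d / 4 = 154 / 4 = 38.5 mm
L_eff = 5000.0 mm
Slenderness ratio = L / r = 5000.0 / 38.5 = 129.87 (dimensionless)

129.87 (dimensionless)


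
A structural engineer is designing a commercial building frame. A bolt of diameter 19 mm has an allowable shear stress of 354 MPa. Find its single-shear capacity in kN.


A = pi * d^2 / 4 = pi * 19^2 / 4 = 283.5287 mm^2
V = f_v * A / 1000 = 354 * 283.5287 / 1000
= 100.3692 kN

100.3692 kN


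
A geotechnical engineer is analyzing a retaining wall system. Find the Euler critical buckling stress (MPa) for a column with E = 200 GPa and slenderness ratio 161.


sigma_cr = pi^2 * E / lambda^2
= 9.8696 * 200000.0 / 161^2
= 9.8696 * 200000.0 / 25921
= 76.1514 MPa

76.1514 MPa


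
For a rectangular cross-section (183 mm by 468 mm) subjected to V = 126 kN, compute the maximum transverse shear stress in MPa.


A = b * h = 183 * 468 = 85644 mm^2
V = 126 kN = 126000.0 N
tau_max = 1.5 * V / A = 1.5 * 126000.0 / 85644
= 2.2068 MPa

2.2068 MPa


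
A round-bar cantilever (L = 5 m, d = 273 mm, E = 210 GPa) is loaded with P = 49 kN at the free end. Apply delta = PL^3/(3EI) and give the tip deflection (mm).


I = pi * d^4 / 64 = pi * 273^4 / 64 = 272659407.65 mm^4
L = 5000.0 mm, P = 49000.0 N, E = 210000.0 MPa
delta = P * L^3 / (3 * E * I)
= 49000.0 * 5000.0^3 / (3 * 210000.0 * 272659407.65)
= 35.657 mm

35.657 mm


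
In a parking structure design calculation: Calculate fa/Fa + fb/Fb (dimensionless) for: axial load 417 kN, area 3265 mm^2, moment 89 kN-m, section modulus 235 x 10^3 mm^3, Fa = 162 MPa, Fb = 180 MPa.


f_a = P / A = 417000.0 / 3265 = 127.7182 MPa
f_b = M / S = 89000000.0 / 235000.0 = 378.7234 MPa
Ratio = f_a / Fa + f_b / Fb
= 127.7182 / 162 + 378.7234 / 180
= 2.8924 (dimensionless)

2.8924 (dimensionless)


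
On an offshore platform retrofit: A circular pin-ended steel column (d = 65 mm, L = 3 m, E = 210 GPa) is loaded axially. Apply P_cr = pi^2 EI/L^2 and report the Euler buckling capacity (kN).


I = pi * d^4 / 64 = 876240.51 mm^4
L = 3000.0 mm
P_cr = pi^2 * E * I / L^2
= 9.8696 * 210000.0 * 876240.51 / 3000.0^2
= 201790.1 N = 201.7901 kN

201.7901 kN


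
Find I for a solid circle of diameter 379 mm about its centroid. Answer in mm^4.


r = d / 2 = 379 / 2 = 189.5 mm
I = pi * r^4 / 4 = pi * 189.5^4 / 4
= 1012807103.26 mm^4

1012807103.26 mm^4


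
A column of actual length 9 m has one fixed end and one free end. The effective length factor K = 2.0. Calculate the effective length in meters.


L_eff = K * L
= 2.0 * 9
= 18.0 m

18.0 m


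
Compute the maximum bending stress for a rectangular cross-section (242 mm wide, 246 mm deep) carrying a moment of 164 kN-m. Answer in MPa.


I = b * h^3 / 12 = 242 * 246^3 / 12 = 300219876.0 mm^4
y = h / 2 = 246 / 2 = 123.0 mm
M = 164 kN-m = 164000000.0 N-mm
sigma = M * y / I = 164000000.0 * 123.0 / 300219876.0
= 67.19 MPa

67.19 MPa


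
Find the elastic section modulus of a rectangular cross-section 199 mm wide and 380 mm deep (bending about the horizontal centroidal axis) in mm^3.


S = b * h^2 / 6
= 199 * 380^2 / 6
= 199 * 144400 / 6
= 4789266.67 mm^3

4789266.67 mm^3


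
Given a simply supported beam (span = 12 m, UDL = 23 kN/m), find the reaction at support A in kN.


Total load = w * L = 23 * 12 = 276 kN
By symmetry, each reaction R = total / 2 = 276 / 2 = 138.0 kN

138.0 kN


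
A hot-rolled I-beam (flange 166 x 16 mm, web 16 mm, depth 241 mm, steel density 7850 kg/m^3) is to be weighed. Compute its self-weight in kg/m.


A_flanges = 2 * 166 * 16 = 5312 mm^2
A_web = (241 - 2 * 16) * 16 = 3344 mm^2
A_total = 5312 + 3344 = 8656 mm^2 = 0.008656 m^2
Weight = rho * A = 7850 * 0.008656 = 67.9496 kg/m

67.9496 kg/m


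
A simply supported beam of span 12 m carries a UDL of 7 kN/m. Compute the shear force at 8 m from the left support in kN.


R_A = w * L / 2 = 7 * 12 / 2 = 42.0 kN
V(x) = R_A - w * x = 42.0 - 7 * 8
= -14.0 kN

-14.0 kN
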